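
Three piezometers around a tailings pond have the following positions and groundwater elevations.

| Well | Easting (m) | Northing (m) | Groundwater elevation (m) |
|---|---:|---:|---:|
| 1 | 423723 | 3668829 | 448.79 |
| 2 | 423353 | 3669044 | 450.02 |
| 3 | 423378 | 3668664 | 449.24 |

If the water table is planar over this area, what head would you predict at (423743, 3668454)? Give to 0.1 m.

448.0 m

Differences from 1: to 2 (Δx, Δy, Δh) = (-370, 215, +1.23); to 3 = (-345, -165, +0.45).
Determinant of the coordinate differences = (-370)·(-165) − (-345)·215 = 135225.
∂h/∂x = [(+1.23)·(-165) − (+0.45)·215] / 135225 = -0.002216
∂h/∂y = [(-370)·(+0.45) − (-345)·(+1.23)] / 135225 = +0.001907
h(423743, 3668454) = 448.79 + (-0.002216)·(20) + (+0.001907)·(-375) = 448.79 -0.044 -0.715 = 448.031 m.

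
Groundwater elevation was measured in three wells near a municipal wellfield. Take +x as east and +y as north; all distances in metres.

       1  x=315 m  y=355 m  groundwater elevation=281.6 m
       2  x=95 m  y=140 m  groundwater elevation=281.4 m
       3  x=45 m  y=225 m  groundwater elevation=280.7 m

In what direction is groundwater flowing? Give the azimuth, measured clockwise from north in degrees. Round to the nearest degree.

Differences from 1: to 2 (Δx, Δy, Δh) = (-220, -215, -0.2); to 3 = (-270, -130, -0.9).
Solve a·Δx + b·Δy = Δh: det = (-220)·(-130) − (-270)·(-215) = -29450.
∂h/∂x = [(-0.2)·(-130) − (-0.9)·(-215)] / -29450 = +0.005688
∂h/∂y = [(-220)·(-0.9) − (-270)·(-0.2)] / -29450 = -0.004890
Flow direction (−∇h) has components (-0.005688 E, +0.004890 N).
Azimuth = atan2(E, N) = atan2(-0.005688, +0.004890) = 310.7° ≈ 311°.

311°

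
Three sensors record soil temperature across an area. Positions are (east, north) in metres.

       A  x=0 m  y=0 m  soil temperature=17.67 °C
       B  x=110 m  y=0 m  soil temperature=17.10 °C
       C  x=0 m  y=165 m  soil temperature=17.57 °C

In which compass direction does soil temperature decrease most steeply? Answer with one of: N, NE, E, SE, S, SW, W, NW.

∂T/∂x = (17.10 − 17.67) / (110 − 0) = -0.005182
∂T/∂y = (17.57 − 17.67) / (165 − 0) = -0.0006061
Steepest decrease is along −∇f = (+0.005182 E, +0.0006061 N) → east.

E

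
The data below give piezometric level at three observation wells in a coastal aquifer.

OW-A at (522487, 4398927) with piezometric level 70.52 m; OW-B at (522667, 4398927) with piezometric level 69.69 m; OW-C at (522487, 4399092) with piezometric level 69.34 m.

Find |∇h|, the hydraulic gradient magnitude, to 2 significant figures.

∂h/∂x = (69.69 − 70.52) / (522667 − 522487) = -0.004611
∂h/∂y = (69.34 − 70.52) / (4399092 − 4398927) = -0.007152
|∇h| = √(-0.004611² + -0.007152²) = 0.00851

0.0085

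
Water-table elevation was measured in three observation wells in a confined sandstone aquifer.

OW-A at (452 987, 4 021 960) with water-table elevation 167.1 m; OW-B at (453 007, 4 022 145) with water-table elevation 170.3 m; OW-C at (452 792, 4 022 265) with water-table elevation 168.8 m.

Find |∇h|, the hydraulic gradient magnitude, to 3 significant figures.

Three-point gradient (reference OW-A): Δ to OW-B = (20, 185, +3.2), Δ to OW-C = (-195, 305, +1.7).
∂h/∂x = +0.01568, ∂h/∂y = +0.01560 (det = 42175).
|∇h| = √(0.01568² + 0.01560²) = 0.02212

0.0221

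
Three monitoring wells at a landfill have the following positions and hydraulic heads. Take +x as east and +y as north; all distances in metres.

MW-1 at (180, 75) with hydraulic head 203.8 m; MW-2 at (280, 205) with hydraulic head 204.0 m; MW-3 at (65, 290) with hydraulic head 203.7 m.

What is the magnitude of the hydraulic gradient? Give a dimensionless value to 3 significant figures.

0.00158

Three-point gradient (reference MW-1): Δ to MW-2 = (100, 130, +0.2), Δ to MW-3 = (-115, 215, -0.1).
∂h/∂x = +0.001536, ∂h/∂y = +0.0003567 (det = 36450).
|∇h| = √(0.001536² + 0.0003567²) = 0.001577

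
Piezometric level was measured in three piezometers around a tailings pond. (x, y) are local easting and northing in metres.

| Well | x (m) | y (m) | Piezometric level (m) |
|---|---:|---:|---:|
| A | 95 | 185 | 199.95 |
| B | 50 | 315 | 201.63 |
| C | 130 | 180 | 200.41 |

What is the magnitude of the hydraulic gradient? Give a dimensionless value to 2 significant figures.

0.024

Three-point gradient (reference A): Δ to B = (-45, 130, +1.68), Δ to C = (35, -5, +0.46).
∂h/∂x = +0.01577, ∂h/∂y = +0.01838 (det = -4325).
|∇h| = √(0.01577² + 0.01838²) = 0.02422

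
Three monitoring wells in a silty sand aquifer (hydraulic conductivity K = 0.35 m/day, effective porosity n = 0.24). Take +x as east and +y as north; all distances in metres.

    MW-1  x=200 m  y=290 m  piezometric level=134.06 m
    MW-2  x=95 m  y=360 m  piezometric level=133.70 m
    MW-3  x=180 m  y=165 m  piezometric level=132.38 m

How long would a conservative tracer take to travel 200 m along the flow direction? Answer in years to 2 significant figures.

23 years

With h = a·x + b·y + c and MW-1 as origin, the differences give:
  (-105)·a + 70·b = -0.36
  (-20)·a + (-125)·b = -1.68
Eliminate b (×(-125) and ×70, subtract): 14525·a = 162.600 → a = ∂h/∂x = +0.01119
Back-substitute: b = ∂h/∂y = +0.01165.
|∇h| = √(0.01119² + 0.01165²) = 0.01615
Seepage velocity v = K·i/n = 0.35 × 0.01615 / 0.24 = 0.02355 m/day.
t = 200 / 0.02355 = 8493 days = 23.3 years.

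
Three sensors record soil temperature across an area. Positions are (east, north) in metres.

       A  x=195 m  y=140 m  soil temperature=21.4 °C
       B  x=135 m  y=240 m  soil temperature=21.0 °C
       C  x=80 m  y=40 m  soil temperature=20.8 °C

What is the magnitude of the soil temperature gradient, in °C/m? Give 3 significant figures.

With T = a·x + b·y + c and A as origin, the differences give:
  (-60)·a + 100·b = -0.4
  (-115)·a + (-100)·b = -0.6
Eliminate b (×(-100) and ×100, subtract): 17500·a = 100.00 → a = ∂T/∂x = +0.005714
Back-substitute: b = ∂T/∂y = -0.0005714.
|∇f| = √(0.005714² + -0.0005714²) = 0.005742 °C/m

0.00574 °C/m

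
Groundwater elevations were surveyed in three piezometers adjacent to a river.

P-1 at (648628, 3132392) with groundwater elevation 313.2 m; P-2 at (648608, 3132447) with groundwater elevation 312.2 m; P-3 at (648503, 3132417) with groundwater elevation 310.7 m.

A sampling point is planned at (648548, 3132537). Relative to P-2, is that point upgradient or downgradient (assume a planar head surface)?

downgradient

With h = a·x + b·y + c and P-1 as origin, the differences give:
  (-20)·a + 55·b = -1.0
  (-125)·a + 25·b = -2.5
Eliminate b (×25 and ×55, subtract): 6375·a = 112.50 → a = ∂h/∂x = +0.01765
Back-substitute: b = ∂h/∂y = -0.01176.
Head at (648548, 3132537) = 313.2 + (+0.01765)·(-80) + (-0.01176)·(145) = 310.08 m.
That is lower than the 312.2 m at P-2, so the point is downgradient.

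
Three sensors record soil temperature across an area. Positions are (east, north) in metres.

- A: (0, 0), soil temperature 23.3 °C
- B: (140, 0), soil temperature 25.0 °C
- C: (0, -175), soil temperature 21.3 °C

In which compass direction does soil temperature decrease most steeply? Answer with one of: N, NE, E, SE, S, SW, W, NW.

SW

∂T/∂x = (25.0 − 23.3) / (140 − 0) = +0.01214
∂T/∂y = (21.3 − 23.3) / (-175 − 0) = +0.01143
Steepest decrease is along −∇f = (-0.01214 E, -0.01143 N) → southwest.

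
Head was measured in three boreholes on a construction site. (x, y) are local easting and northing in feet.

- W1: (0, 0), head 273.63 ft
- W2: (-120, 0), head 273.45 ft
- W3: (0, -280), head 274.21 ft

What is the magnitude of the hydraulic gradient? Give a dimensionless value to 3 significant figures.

0.00256

∂h/∂x = (273.45 − 273.63) / (-120 − 0) = +0.001500
∂h/∂y = (274.21 − 273.63) / (-280 − 0) = -0.002071
|∇h| = √(0.001500² + -0.002071²) = 0.002557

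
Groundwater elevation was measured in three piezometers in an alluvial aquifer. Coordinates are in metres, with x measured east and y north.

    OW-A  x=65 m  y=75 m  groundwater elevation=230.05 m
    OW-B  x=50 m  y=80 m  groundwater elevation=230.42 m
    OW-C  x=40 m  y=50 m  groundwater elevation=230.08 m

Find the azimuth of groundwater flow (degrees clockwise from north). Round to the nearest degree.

133°

Taking OW-A as reference: OW-B−OW-A = (-15, 5, +0.37); OW-C−OW-A = (-25, -25, +0.03).
Determinant of the coordinate differences = (-15)·(-25) − (-25)·5 = 500.
∂h/∂x = [(+0.37)·(-25) − (+0.03)·5] / 500 = -0.01880
∂h/∂y = [(-15)·(+0.03) − (-25)·(+0.37)] / 500 = +0.01760
Flow direction (−∇h) has components (+0.01880 E, -0.01760 N).
Azimuth = atan2(E, N) = atan2(+0.01880, -0.01760) = 133.1° ≈ 133°.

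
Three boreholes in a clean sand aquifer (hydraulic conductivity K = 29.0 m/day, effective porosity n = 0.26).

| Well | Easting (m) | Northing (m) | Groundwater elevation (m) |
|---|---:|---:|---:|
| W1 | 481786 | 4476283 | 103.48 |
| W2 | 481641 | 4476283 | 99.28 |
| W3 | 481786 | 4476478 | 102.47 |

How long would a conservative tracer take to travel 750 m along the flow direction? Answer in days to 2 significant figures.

∂h/∂x = (99.28 − 103.48) / (481641 − 481786) = +0.02897
∂h/∂y = (102.47 − 103.48) / (4476478 − 4476283) = -0.005179
|∇h| = √(0.02897² + -0.005179²) = 0.02943
Seepage velocity v = K·i/n = 29.0 × 0.02943 / 0.26 = 3.283 m/day.
t = 750 / 3.283 = 228.4 days.

230 days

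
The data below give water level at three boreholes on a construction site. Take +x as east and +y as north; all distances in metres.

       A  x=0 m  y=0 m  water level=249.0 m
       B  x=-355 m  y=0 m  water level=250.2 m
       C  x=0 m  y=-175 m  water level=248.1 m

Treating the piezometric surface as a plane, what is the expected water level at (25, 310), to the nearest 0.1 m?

250.5 m

∂h/∂x = (250.2 − 249.0) / (-355 − 0) = -0.003380
∂h/∂y = (248.1 − 249.0) / (-175 − 0) = +0.005143
h(25, 310) = 249.0 + (-0.003380)·(25) + (+0.005143)·(310) = 249.0 -0.085 +1.594 = 250.510 m.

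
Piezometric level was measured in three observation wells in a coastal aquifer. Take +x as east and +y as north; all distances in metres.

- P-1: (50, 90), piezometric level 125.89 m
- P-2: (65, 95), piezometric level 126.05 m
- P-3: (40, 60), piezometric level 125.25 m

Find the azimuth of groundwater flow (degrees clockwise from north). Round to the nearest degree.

With h = a·x + b·y + c and P-1 as origin, the differences give:
  15·a + 5·b = +0.16
  (-10)·a + (-30)·b = -0.64
Eliminate b (×(-30) and ×5, subtract): -400·a = -1.600 → a = ∂h/∂x = +0.004000
Back-substitute: b = ∂h/∂y = +0.02000.
Flow direction (−∇h) has components (-0.004000 E, -0.02000 N).
Azimuth = atan2(E, N) = atan2(-0.004000, -0.02000) = 191.3° ≈ 191°.

191°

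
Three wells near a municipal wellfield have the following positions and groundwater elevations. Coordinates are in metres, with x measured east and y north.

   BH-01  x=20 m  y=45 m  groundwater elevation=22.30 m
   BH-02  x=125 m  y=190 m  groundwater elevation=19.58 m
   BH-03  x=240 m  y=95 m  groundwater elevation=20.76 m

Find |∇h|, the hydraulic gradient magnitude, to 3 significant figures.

With h = a·x + b·y + c and BH-01 as origin, the differences give:
  105·a + 145·b = -2.72
  220·a + 50·b = -1.54
Eliminate b (×50 and ×145, subtract): -26650·a = 87.300 → a = ∂h/∂x = -0.003276
Back-substitute: b = ∂h/∂y = -0.01639.
|∇h| = √(-0.003276² + -0.01639²) = 0.01671

0.0167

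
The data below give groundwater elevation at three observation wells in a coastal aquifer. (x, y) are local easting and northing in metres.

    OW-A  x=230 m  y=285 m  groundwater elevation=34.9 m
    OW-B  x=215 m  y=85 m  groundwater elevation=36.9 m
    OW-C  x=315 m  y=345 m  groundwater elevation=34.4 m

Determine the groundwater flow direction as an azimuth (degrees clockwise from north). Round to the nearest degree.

Differences from OW-A: to OW-B (Δx, Δy, Δh) = (-15, -200, +2.0); to OW-C = (85, 60, -0.5).
Determinant of the coordinate differences = (-15)·60 − 85·(-200) = 16100.
∂h/∂x = [(+2.0)·60 − (-0.5)·(-200)] / 16100 = +0.001242
∂h/∂y = [(-15)·(-0.5) − 85·(+2.0)] / 16100 = -0.01009
Flow direction (−∇h) has components (-0.001242 E, +0.01009 N).
Azimuth = atan2(E, N) = atan2(-0.001242, +0.01009) = 353.0° ≈ 353°.

353°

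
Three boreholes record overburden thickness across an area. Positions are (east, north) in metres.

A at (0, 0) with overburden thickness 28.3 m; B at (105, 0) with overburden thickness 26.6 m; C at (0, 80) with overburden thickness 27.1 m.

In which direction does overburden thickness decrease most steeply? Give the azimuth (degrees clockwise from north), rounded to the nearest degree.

047°

∂d/∂x = (26.6 − 28.3) / (105 − 0) = -0.01619
∂d/∂y = (27.1 − 28.3) / (80 − 0) = -0.01500
Steepest decrease is along −∇f: components (+0.01619 E, +0.01500 N).
Azimuth = atan2(+0.01619, +0.01500) = 47.2° ≈ 047°.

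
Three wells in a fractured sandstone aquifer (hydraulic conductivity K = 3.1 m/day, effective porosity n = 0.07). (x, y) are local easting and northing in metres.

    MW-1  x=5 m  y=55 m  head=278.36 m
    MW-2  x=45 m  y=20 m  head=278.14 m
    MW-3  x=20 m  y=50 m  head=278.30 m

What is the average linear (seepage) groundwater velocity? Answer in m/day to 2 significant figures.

Differences from MW-1: to MW-2 (Δx, Δy, Δh) = (40, -35, -0.22); to MW-3 = (15, -5, -0.06).
Determinant of the coordinate differences = 40·(-5) − 15·(-35) = 325.
∂h/∂x = [(-0.22)·(-5) − (-0.06)·(-35)] / 325 = -0.003077
∂h/∂y = [40·(-0.06) − 15·(-0.22)] / 325 = +0.002769
|∇h| = √(-0.003077² + 0.002769²) = 0.004139
Seepage velocity v = K·i/n = 3.1 × 0.004139 / 0.07 = 0.1833 m/day.

0.18 m/day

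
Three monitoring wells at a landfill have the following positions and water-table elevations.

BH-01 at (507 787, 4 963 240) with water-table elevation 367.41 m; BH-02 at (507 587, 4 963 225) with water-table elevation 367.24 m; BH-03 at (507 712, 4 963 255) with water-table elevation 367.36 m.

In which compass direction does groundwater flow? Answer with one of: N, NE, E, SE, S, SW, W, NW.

SW

With h = a·x + b·y + c and BH-01 as origin, the differences give:
  (-200)·a + (-15)·b = -0.17
  (-75)·a + 15·b = -0.05
Eliminate b (×15 and ×(-15), subtract): -4125·a = -3.300 → a = ∂h/∂x = +0.0008000
Back-substitute: b = ∂h/∂y = +0.0006667.
Flow = −∇h = (-0.0008000 east, -0.0006667 north), which points southwest.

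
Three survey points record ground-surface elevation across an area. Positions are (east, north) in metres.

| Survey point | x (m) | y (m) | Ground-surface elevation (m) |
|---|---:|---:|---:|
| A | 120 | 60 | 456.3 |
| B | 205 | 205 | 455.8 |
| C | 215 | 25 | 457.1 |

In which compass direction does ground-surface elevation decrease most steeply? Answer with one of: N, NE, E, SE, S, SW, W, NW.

Differences from A: to B (Δx, Δy, Δh) = (85, 145, -0.5); to C = (95, -35, +0.8).
Determinant of the coordinate differences = 85·(-35) − 95·145 = -16750.
∂z/∂x = [(-0.5)·(-35) − (+0.8)·145] / -16750 = +0.005881
∂z/∂y = [85·(+0.8) − 95·(-0.5)] / -16750 = -0.006896
Steepest decrease is along −∇f = (-0.005881 E, +0.006896 N) → northwest.

NW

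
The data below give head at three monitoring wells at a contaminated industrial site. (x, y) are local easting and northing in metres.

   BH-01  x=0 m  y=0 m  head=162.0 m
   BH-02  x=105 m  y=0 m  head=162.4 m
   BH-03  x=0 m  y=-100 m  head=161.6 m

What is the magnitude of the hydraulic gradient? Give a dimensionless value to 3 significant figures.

0.00552

∂h/∂x = (162.4 − 162.0) / (105 − 0) = +0.003810
∂h/∂y = (161.6 − 162.0) / (-100 − 0) = +0.004000
|∇h| = √(0.003810² + 0.004000²) = 0.005524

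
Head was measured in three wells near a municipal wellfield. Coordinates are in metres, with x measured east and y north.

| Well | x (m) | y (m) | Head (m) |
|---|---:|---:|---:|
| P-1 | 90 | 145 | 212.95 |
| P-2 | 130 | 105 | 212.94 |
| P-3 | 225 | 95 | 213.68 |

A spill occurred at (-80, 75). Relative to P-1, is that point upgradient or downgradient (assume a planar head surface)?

downgradient

With h = a·x + b·y + c and P-1 as origin, the differences give:
  40·a + (-40)·b = -0.01
  135·a + (-50)·b = +0.73
Eliminate b (×(-50) and ×(-40), subtract): 3400·a = 29.700 → a = ∂h/∂x = +0.008735
Back-substitute: b = ∂h/∂y = +0.008985.
Head at (-80, 75) = 212.95 + (+0.008735)·(-170) + (+0.008985)·(-70) = 210.84 m.
That is lower than the 212.95 m at P-1, so the point is downgradient.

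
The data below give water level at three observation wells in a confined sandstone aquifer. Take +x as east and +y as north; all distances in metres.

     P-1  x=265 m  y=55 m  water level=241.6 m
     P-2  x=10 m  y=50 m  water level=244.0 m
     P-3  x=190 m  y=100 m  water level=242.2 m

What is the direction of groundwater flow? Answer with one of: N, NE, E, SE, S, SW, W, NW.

With h = a·x + b·y + c and P-1 as origin, the differences give:
  (-255)·a + (-5)·b = +2.4
  (-75)·a + 45·b = +0.6
Eliminate b (×45 and ×(-5), subtract): -11850·a = 111.00 → a = ∂h/∂x = -0.009367
Back-substitute: b = ∂h/∂y = -0.002278.
Flow = −∇h = (+0.009367 east, +0.002278 north), which points east.

E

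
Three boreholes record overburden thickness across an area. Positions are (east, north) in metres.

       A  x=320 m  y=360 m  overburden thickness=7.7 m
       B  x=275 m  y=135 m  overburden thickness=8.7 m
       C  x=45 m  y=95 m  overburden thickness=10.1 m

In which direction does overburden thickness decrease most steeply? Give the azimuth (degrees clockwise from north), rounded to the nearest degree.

Differences from A: to B (Δx, Δy, Δh) = (-45, -225, +1.0); to C = (-275, -265, +2.4).
Determinant of the coordinate differences = (-45)·(-265) − (-275)·(-225) = -49950.
∂d/∂x = [(+1.0)·(-265) − (+2.4)·(-225)] / -49950 = -0.005506
∂d/∂y = [(-45)·(+2.4) − (-275)·(+1.0)] / -49950 = -0.003343
Steepest decrease is along −∇f: components (+0.005506 E, +0.003343 N).
Azimuth = atan2(+0.005506, +0.003343) = 58.7° ≈ 059°.

059°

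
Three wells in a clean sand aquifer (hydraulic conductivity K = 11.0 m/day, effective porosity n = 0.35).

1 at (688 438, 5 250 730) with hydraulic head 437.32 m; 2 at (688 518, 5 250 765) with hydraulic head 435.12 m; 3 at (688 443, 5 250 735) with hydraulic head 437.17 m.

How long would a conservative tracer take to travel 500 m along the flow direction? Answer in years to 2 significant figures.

1.7 years

Taking 1 as reference: 2−1 = (80, 35, -2.20); 3−1 = (5, 5, -0.15).
Solve a·Δx + b·Δy = Δh: det = 80·5 − 5·35 = 225.
∂h/∂x = [(-2.20)·5 − (-0.15)·35] / 225 = -0.02556
∂h/∂y = [80·(-0.15) − 5·(-2.20)] / 225 = -0.004444
|∇h| = √(-0.02556² + -0.004444²) = 0.02594
Seepage velocity v = K·i/n = 11.0 × 0.02594 / 0.35 = 0.8153 m/day.
t = 500 / 0.8153 = 613.3 days = 1.68 years.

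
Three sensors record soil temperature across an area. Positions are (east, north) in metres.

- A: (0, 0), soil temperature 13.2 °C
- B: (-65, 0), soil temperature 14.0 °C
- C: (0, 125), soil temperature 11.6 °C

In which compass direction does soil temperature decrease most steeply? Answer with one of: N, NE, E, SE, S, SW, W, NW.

∂T/∂x = (14.0 − 13.2) / (-65 − 0) = -0.01231
∂T/∂y = (11.6 − 13.2) / (125 − 0) = -0.01280
Steepest decrease is along −∇f = (+0.01231 E, +0.01280 N) → northeast.

NE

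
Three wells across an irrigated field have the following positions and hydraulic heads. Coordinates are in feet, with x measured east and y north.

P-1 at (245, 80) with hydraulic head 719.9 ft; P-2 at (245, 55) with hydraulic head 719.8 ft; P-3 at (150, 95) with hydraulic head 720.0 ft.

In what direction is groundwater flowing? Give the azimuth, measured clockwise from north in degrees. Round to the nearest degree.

174°

Three-point gradient (reference P-1): Δ to P-2 = (0, -25, -0.1), Δ to P-3 = (-95, 15, +0.1).
∂h/∂x = -0.0004211, ∂h/∂y = +0.004000 (det = -2375).
Flow direction (−∇h) has components (+0.0004211 E, -0.004000 N).
Azimuth = atan2(E, N) = atan2(+0.0004211, -0.004000) = 174.0° ≈ 174°.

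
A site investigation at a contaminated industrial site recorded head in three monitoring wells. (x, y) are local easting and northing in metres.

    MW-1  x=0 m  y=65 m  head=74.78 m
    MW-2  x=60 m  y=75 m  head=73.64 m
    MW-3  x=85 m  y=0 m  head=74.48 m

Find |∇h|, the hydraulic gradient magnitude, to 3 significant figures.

With h = a·x + b·y + c and MW-1 as origin, the differences give:
  60·a + 10·b = -1.14
  85·a + (-65)·b = -0.30
Eliminate b (×(-65) and ×10, subtract): -4750·a = 77.100 → a = ∂h/∂x = -0.01623
Back-substitute: b = ∂h/∂y = -0.01661.
|∇h| = √(-0.01623² + -0.01661²) = 0.02322

0.0232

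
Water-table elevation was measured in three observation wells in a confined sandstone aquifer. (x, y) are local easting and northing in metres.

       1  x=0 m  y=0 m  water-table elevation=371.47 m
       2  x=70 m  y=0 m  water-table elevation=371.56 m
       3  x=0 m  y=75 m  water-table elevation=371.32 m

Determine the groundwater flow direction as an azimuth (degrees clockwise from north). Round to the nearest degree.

327°

∂h/∂x = (371.56 − 371.47) / (70 − 0) = +0.001286
∂h/∂y = (371.32 − 371.47) / (75 − 0) = -0.002000
Flow direction (−∇h) has components (-0.001286 E, +0.002000 N).
Azimuth = atan2(E, N) = atan2(-0.001286, +0.002000) = 327.3° ≈ 327°.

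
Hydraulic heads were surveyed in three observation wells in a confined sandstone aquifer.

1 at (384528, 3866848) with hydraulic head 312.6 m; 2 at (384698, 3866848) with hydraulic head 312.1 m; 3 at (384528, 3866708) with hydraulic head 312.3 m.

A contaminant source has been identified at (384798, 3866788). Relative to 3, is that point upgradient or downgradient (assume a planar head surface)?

∂h/∂x = (312.1 − 312.6) / (384698 − 384528) = -0.002941
∂h/∂y = (312.3 − 312.6) / (3866708 − 3866848) = +0.002143
Head at (384798, 3866788) = 312.6 + (-0.002941)·(270) + (+0.002143)·(-60) = 311.68 m.
That is lower than the 312.3 m at 3, so the point is downgradient.

downgradient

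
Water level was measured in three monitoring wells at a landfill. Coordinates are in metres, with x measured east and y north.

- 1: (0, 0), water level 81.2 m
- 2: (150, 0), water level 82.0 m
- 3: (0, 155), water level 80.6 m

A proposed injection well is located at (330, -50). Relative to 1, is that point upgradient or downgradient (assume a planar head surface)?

∂h/∂x = (82.0 − 81.2) / (150 − 0) = +0.005333
∂h/∂y = (80.6 − 81.2) / (155 − 0) = -0.003871
Head at (330, -50) = 81.2 + (+0.005333)·(330) + (-0.003871)·(-50) = 83.15 m.
That is higher than the 81.2 m at 1, so the point is upgradient.

upgradient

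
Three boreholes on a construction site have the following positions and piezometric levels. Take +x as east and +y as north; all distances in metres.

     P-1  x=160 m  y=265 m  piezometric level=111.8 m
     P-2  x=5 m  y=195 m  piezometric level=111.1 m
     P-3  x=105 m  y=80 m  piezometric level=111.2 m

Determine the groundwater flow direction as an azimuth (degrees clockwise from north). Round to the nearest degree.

Taking P-1 as reference: P-2−P-1 = (-155, -70, -0.7); P-3−P-1 = (-55, -185, -0.6).
Solve a·Δx + b·Δy = Δh: det = (-155)·(-185) − (-55)·(-70) = 24825.
∂h/∂x = [(-0.7)·(-185) − (-0.6)·(-70)] / 24825 = +0.003525
∂h/∂y = [(-155)·(-0.6) − (-55)·(-0.7)] / 24825 = +0.002195
Flow direction (−∇h) has components (-0.003525 E, -0.002195 N).
Azimuth = atan2(E, N) = atan2(-0.003525, -0.002195) = 238.1° ≈ 238°.

238°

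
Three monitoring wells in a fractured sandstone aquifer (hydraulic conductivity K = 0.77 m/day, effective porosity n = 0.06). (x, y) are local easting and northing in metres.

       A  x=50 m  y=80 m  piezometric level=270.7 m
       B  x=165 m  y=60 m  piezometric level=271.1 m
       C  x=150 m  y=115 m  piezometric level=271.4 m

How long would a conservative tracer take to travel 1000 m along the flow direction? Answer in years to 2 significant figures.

Differences from A: to B (Δx, Δy, Δh) = (115, -20, +0.4); to C = (100, 35, +0.7).
Solve a·Δx + b·Δy = Δh: det = 115·35 − 100·(-20) = 6025.
∂h/∂x = [(+0.4)·35 − (+0.7)·(-20)] / 6025 = +0.004647
∂h/∂y = [115·(+0.7) − 100·(+0.4)] / 6025 = +0.006722
|∇h| = √(0.004647² + 0.006722²) = 0.008172
Seepage velocity v = K·i/n = 0.77 × 0.008172 / 0.06 = 0.1049 m/day.
t = 1000 / 0.1049 = 9533 days = 26.1 years.

26 years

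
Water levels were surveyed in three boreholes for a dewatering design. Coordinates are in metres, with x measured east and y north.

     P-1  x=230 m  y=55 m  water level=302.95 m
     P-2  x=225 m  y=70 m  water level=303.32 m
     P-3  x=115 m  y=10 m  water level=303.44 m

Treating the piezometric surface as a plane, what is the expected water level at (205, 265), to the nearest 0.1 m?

307.6 m

Three-point gradient (reference P-1): Δ to P-2 = (-5, 15, +0.37), Δ to P-3 = (-115, -45, +0.49).
∂h/∂x = -0.01231, ∂h/∂y = +0.02056 (det = 1950).
h(205, 265) = 302.95 + (-0.01231)·(-25) + (+0.02056)·(210) = 302.95 +0.308 +4.318 = 307.576 m.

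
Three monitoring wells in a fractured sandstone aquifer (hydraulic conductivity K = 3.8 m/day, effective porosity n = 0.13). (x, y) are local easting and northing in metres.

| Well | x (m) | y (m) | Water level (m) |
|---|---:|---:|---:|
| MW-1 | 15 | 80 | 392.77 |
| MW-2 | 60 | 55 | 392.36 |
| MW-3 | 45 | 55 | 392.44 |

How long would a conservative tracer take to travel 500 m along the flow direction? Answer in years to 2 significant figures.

5.4 years

Differences from MW-1: to MW-2 (Δx, Δy, Δh) = (45, -25, -0.41); to MW-3 = (30, -25, -0.33).
Solve a·Δx + b·Δy = Δh: det = 45·(-25) − 30·(-25) = -375.
∂h/∂x = [(-0.41)·(-25) − (-0.33)·(-25)] / -375 = -0.005333
∂h/∂y = [45·(-0.33) − 30·(-0.41)] / -375 = +0.006800
|∇h| = √(-0.005333² + 0.006800²) = 0.008642
Seepage velocity v = K·i/n = 3.8 × 0.008642 / 0.13 = 0.2526 m/day.
t = 500 / 0.2526 = 1979 days = 5.42 years.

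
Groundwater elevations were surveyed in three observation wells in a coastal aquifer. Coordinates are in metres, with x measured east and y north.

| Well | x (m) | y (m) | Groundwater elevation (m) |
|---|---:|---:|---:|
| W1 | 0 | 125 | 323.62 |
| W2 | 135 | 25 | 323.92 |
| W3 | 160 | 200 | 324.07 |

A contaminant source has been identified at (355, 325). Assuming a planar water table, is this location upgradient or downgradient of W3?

upgradient

Three-point gradient (reference W1): Δ to W2 = (135, -100, +0.30), Δ to W3 = (160, 75, +0.45).
∂h/∂x = +0.002584, ∂h/∂y = +0.0004880 (det = 26125).
Head at (355, 325) = 323.62 + (+0.002584)·(355) + (+0.0004880)·(200) = 324.63 m.
That is higher than the 324.07 m at W3, so the point is upgradient.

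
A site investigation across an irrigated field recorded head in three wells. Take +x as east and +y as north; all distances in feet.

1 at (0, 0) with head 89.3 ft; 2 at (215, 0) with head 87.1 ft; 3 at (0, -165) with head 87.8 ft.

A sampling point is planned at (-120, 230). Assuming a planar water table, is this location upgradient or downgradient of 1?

upgradient

∂h/∂x = (87.1 − 89.3) / (215 − 0) = -0.01023
∂h/∂y = (87.8 − 89.3) / (-165 − 0) = +0.009091
Head at (-120, 230) = 89.3 + (-0.01023)·(-120) + (+0.009091)·(230) = 92.62 ft.
That is higher than the 89.3 ft at 1, so the point is upgradient.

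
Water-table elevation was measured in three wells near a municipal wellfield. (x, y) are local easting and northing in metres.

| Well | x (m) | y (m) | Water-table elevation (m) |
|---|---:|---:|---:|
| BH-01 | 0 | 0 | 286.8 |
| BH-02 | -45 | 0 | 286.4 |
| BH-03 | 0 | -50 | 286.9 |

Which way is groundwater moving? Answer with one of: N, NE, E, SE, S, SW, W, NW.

∂h/∂x = (286.4 − 286.8) / (-45 − 0) = +0.008889
∂h/∂y = (286.9 − 286.8) / (-50 − 0) = -0.002000
Flow = −∇h = (-0.008889 east, +0.002000 north), which points west.

W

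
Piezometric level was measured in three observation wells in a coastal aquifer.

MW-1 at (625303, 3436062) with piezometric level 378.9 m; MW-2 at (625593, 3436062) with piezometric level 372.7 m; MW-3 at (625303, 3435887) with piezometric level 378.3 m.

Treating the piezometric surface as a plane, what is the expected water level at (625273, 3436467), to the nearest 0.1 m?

380.9 m

∂h/∂x = (372.7 − 378.9) / (625593 − 625303) = -0.02138
∂h/∂y = (378.3 − 378.9) / (3435887 − 3436062) = +0.003429
h(625273, 3436467) = 378.9 + (-0.02138)·(-30) + (+0.003429)·(405) = 378.9 +0.641 +1.389 = 380.930 m.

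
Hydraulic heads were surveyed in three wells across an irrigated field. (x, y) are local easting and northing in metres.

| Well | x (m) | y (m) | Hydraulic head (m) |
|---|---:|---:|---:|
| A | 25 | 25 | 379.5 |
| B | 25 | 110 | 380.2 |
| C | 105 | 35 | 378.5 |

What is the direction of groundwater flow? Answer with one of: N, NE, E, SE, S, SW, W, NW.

Differences from A: to B (Δx, Δy, Δh) = (0, 85, +0.7); to C = (80, 10, -1.0).
Determinant of the coordinate differences = 0·10 − 80·85 = -6800.
∂h/∂x = [(+0.7)·10 − (-1.0)·85] / -6800 = -0.01353
∂h/∂y = [0·(-1.0) − 80·(+0.7)] / -6800 = +0.008235
Flow = −∇h = (+0.01353 east, -0.008235 north), which points southeast.

SE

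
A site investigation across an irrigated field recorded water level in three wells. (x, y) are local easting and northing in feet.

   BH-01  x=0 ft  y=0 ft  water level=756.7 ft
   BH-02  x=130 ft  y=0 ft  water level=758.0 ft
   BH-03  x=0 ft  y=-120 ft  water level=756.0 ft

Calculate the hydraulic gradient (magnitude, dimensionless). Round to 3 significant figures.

0.0116

∂h/∂x = (758.0 − 756.7) / (130 − 0) = +0.010000
∂h/∂y = (756.0 − 756.7) / (-120 − 0) = +0.005833
|∇h| = √(0.010000² + 0.005833²) = 0.01158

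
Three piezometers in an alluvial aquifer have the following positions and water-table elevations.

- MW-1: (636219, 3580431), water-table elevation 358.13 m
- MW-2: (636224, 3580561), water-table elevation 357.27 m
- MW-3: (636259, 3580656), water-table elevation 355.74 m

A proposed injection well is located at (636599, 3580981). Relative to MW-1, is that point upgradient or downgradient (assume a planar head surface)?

With h = a·x + b·y + c and MW-1 as origin, the differences give:
  5·a + 130·b = -0.86
  40·a + 225·b = -2.39
Eliminate b (×225 and ×130, subtract): -4075·a = 117.200 → a = ∂h/∂x = -0.02876
Back-substitute: b = ∂h/∂y = -0.005509.
Head at (636599, 3580981) = 358.13 + (-0.02876)·(380) + (-0.005509)·(550) = 344.17 m.
That is lower than the 358.13 m at MW-1, so the point is downgradient.

downgradient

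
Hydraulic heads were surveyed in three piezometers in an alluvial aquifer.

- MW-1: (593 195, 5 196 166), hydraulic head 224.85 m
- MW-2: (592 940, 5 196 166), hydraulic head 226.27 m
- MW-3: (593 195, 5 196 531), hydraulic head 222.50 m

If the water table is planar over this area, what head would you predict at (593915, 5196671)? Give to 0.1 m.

∂h/∂x = (226.27 − 224.85) / (592940 − 593195) = -0.005569
∂h/∂y = (222.50 − 224.85) / (5196531 − 5196166) = -0.006438
h(593915, 5196671) = 224.85 + (-0.005569)·(720) + (-0.006438)·(505) = 224.85 -4.009 -3.251 = 217.589 m.

217.6 m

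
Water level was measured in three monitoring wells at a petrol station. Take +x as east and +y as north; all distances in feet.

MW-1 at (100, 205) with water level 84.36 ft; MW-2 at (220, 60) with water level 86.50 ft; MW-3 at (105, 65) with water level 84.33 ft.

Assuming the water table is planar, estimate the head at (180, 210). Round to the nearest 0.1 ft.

With h = a·x + b·y + c and MW-1 as origin, the differences give:
  120·a + (-145)·b = +2.14
  5·a + (-140)·b = -0.03
Eliminate b (×(-140) and ×(-145), subtract): -16075·a = -303.950 → a = ∂h/∂x = +0.01891
Back-substitute: b = ∂h/∂y = +0.0008896.
h(180, 210) = 84.36 + (+0.01891)·(80) + (+0.0008896)·(5) = 84.36 +1.513 +0.004 = 85.877 ft.

85.9 ft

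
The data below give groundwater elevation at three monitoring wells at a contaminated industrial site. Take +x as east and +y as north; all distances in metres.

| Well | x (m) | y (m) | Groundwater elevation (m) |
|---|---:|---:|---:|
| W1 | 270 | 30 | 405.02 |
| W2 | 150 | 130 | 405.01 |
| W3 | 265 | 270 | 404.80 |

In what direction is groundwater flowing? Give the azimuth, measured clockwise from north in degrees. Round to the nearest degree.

Taking W1 as reference: W2−W1 = (-120, 100, -0.01); W3−W1 = (-5, 240, -0.22).
Solve a·Δx + b·Δy = Δh: det = (-120)·240 − (-5)·100 = -28300.
∂h/∂x = [(-0.01)·240 − (-0.22)·100] / -28300 = -0.0006926
∂h/∂y = [(-120)·(-0.22) − (-5)·(-0.01)] / -28300 = -0.0009311
Flow direction (−∇h) has components (+0.0006926 E, +0.0009311 N).
Azimuth = atan2(E, N) = atan2(+0.0006926, +0.0009311) = 36.6° ≈ 037°.

037°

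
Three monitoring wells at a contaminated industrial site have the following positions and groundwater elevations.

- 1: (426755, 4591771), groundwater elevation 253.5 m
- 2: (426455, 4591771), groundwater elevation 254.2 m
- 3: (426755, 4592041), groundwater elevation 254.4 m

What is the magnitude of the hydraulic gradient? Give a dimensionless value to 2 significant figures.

∂h/∂x = (254.2 − 253.5) / (426455 − 426755) = -0.002333
∂h/∂y = (254.4 − 253.5) / (4592041 − 4591771) = +0.003333
|∇h| = √(-0.002333² + 0.003333²) = 0.004068

0.0041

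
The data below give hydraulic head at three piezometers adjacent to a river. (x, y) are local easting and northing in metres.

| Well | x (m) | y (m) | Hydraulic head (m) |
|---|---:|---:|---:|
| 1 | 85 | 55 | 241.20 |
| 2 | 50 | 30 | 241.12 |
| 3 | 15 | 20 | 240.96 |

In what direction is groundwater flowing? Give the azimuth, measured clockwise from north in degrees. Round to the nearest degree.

311°

Three-point gradient (reference 1): Δ to 2 = (-35, -25, -0.08), Δ to 3 = (-70, -35, -0.24).
∂h/∂x = +0.006095, ∂h/∂y = -0.005333 (det = -525).
Flow direction (−∇h) has components (-0.006095 E, +0.005333 N).
Azimuth = atan2(E, N) = atan2(-0.006095, +0.005333) = 311.2° ≈ 311°.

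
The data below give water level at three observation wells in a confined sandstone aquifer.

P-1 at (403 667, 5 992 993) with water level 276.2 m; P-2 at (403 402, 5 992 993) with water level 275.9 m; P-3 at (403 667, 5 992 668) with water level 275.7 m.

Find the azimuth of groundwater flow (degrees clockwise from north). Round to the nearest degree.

216°

∂h/∂x = (275.9 − 276.2) / (403402 − 403667) = +0.001132
∂h/∂y = (275.7 − 276.2) / (5992668 − 5992993) = +0.001538
Flow direction (−∇h) has components (-0.001132 E, -0.001538 N).
Azimuth = atan2(E, N) = atan2(-0.001132, -0.001538) = 216.3° ≈ 216°.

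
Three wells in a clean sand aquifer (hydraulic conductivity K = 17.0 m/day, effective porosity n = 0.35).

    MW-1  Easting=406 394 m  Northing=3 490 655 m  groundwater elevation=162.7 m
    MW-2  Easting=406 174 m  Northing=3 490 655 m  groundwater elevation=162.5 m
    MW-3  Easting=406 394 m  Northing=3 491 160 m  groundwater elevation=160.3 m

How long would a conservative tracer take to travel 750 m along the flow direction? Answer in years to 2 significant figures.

8.7 years

∂h/∂x = (162.5 − 162.7) / (406174 − 406394) = +0.0009091
∂h/∂y = (160.3 − 162.7) / (3491160 − 3490655) = -0.004752
|∇h| = √(0.0009091² + -0.004752²) = 0.004838
Seepage velocity v = K·i/n = 17.0 × 0.004838 / 0.35 = 0.235 m/day.
t = 750 / 0.235 = 3191 days = 8.74 years.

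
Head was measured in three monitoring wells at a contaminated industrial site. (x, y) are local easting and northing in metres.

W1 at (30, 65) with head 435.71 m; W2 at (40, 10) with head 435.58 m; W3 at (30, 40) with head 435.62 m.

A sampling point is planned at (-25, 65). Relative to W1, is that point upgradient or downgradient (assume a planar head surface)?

With h = a·x + b·y + c and W1 as origin, the differences give:
  10·a + (-55)·b = -0.13
  0·a + (-25)·b = -0.09
Eliminate b (×(-25) and ×(-55), subtract): -250·a = -1.700 → a = ∂h/∂x = +0.006800
Back-substitute: b = ∂h/∂y = +0.003600.
Head at (-25, 65) = 435.71 + (+0.006800)·(-55) + (+0.003600)·(0) = 435.34 m.
That is lower than the 435.71 m at W1, so the point is downgradient.

downgradient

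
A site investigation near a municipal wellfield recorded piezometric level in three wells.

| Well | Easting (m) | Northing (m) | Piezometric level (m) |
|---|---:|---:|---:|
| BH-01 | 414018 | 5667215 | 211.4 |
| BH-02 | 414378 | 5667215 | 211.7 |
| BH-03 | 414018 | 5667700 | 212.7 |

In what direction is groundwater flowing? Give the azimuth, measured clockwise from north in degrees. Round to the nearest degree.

197°

∂h/∂x = (211.7 − 211.4) / (414378 − 414018) = +0.0008333
∂h/∂y = (212.7 − 211.4) / (5667700 − 5667215) = +0.002680
Flow direction (−∇h) has components (-0.0008333 E, -0.002680 N).
Azimuth = atan2(E, N) = atan2(-0.0008333, -0.002680) = 197.3° ≈ 197°.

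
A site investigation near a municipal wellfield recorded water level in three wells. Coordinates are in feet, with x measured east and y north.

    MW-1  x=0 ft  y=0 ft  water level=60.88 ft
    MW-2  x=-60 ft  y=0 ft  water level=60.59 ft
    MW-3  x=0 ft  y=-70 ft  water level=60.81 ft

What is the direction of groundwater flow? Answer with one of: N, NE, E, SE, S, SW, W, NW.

W

∂h/∂x = (60.59 − 60.88) / (-60 − 0) = +0.004833
∂h/∂y = (60.81 − 60.88) / (-70 − 0) = +0.001000
Flow = −∇h = (-0.004833 east, -0.001000 north), which points west.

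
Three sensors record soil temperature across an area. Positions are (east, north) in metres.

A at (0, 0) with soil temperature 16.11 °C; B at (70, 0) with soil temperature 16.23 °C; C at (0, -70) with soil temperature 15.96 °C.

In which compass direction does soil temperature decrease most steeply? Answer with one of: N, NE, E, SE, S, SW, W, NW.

∂T/∂x = (16.23 − 16.11) / (70 − 0) = +0.001714
∂T/∂y = (15.96 − 16.11) / (-70 − 0) = +0.002143
Steepest decrease is along −∇f = (-0.001714 E, -0.002143 N) → southwest.

SW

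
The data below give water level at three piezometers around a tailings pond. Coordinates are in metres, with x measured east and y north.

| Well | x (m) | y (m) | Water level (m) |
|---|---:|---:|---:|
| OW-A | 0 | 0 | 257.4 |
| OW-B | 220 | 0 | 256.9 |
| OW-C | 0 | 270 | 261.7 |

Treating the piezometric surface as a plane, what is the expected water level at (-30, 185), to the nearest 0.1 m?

∂h/∂x = (256.9 − 257.4) / (220 − 0) = -0.002273
∂h/∂y = (261.7 − 257.4) / (270 − 0) = +0.01593
h(-30, 185) = 257.4 + (-0.002273)·(-30) + (+0.01593)·(185) = 257.4 +0.068 +2.946 = 260.414 m.

260.4 m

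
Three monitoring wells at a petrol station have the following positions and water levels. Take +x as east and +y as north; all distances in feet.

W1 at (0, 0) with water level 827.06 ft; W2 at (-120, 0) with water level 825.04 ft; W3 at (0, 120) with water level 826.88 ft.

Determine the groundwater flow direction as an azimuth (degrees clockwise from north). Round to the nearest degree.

∂h/∂x = (825.04 − 827.06) / (-120 − 0) = +0.01683
∂h/∂y = (826.88 − 827.06) / (120 − 0) = -0.001500
Flow direction (−∇h) has components (-0.01683 E, +0.001500 N).
Azimuth = atan2(E, N) = atan2(-0.01683, +0.001500) = 275.1° ≈ 275°.

275°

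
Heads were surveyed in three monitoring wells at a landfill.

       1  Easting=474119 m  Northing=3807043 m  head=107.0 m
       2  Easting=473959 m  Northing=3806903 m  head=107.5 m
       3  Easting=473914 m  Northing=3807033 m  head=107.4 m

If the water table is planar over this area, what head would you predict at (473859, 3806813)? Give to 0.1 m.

Taking 1 as reference: 2−1 = (-160, -140, +0.5); 3−1 = (-205, -10, +0.4).
Determinant of the coordinate differences = (-160)·(-10) − (-205)·(-140) = -27100.
∂h/∂x = [(+0.5)·(-10) − (+0.4)·(-140)] / -27100 = -0.001882
∂h/∂y = [(-160)·(+0.4) − (-205)·(+0.5)] / -27100 = -0.001421
h(473859, 3806813) = 107.0 + (-0.001882)·(-260) + (-0.001421)·(-230) = 107.0 +0.489 +0.327 = 107.816 m.

107.8 m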